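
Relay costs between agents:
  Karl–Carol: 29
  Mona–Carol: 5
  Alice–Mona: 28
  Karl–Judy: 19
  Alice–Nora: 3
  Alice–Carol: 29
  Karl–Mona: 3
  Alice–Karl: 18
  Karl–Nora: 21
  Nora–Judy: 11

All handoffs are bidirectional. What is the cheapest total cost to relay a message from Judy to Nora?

A few of the Judy→Nora routes:
Judy-Karl-Nora: 19 + 21 = 40
Judy-Nora: 11
Judy-Karl-Alice-Nora: 19 + 18 + 3 = 40
The minimum is 11.

11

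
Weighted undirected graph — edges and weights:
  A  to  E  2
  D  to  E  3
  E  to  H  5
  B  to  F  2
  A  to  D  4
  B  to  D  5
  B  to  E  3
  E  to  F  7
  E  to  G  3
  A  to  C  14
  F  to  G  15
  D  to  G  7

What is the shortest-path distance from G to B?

6

Checking several routes:
G→E→F→B: 3 + 7 + 2 = 12
G→E→D→B: 3 + 3 + 5 = 11
G→D→B: 7 + 5 = 12
G→E→B: 3 + 3 = 6
The minimum is 6.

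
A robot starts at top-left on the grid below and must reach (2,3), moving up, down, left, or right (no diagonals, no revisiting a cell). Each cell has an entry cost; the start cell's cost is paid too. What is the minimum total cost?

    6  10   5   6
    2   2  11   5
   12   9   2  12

33

Take r0c0 r1c0 r1c1 r2c1 r2c2 r2c3 for a total of 6 + 2 + 2 + 9 + 2 + 12 = 33.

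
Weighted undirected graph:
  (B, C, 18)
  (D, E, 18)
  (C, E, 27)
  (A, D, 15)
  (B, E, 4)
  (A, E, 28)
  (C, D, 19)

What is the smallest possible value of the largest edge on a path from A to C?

Comparing a few candidate routes:
A-E-C: max(28, 27) = 28
A-D-C: max(15, 19) = 19
A-E-D-C: max(28, 18, 19) = 28
A-D-E-C: max(15, 18, 27) = 27
A-D-E-B-C: max(15, 18, 4, 18) = 18
Best route has worst link 18.

18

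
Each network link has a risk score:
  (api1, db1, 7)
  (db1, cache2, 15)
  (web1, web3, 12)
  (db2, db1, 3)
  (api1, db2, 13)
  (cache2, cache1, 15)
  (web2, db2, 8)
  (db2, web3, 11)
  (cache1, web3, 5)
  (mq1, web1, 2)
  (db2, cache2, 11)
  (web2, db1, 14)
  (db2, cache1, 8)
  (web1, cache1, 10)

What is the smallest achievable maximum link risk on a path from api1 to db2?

Some routes from api1 to db2:
api1→db1→db2: max(7, 3) = 7
api1→db1→web2→db2: max(7, 14, 8) = 14
api1→db2: max(13) = 13
Best route has worst link 7.

7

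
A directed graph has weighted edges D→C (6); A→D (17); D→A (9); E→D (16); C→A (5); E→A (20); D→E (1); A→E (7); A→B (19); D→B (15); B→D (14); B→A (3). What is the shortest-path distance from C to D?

22

Routes from C to D:
C - A - D: 5 + 17 = 22
C - A - E - D: 5 + 7 + 16 = 28
C - A - B - D: 5 + 19 + 14 = 38
The minimum is 22.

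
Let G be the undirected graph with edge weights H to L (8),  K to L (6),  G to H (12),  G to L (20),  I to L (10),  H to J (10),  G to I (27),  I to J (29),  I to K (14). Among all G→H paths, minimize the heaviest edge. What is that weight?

12

A few of the G→H routes:
G -> H: max(12) = 12
G -> I -> L -> H: max(27, 10, 8) = 27
G -> L -> H: max(20, 8) = 20
G -> I -> K -> L -> H: max(27, 14, 6, 8) = 27
The minimum achievable maximum is 12.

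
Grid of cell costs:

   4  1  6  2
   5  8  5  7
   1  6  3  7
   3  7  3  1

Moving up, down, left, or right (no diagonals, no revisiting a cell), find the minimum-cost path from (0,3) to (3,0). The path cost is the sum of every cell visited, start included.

One optimal route is [0,3] [0,2] [0,1] [0,0] [1,0] [2,0] [3,0].
Its cost is 2 + 6 + 1 + 4 + 5 + 1 + 3 = 22.

22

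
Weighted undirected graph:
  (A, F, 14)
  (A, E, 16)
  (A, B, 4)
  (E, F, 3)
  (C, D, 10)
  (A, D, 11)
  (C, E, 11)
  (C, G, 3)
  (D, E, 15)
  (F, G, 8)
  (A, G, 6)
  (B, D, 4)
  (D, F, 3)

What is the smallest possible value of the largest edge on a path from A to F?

4

Checking several routes:
A → G → F: max(6, 8) = 8
A → G → C → D → F: max(6, 3, 10, 3) = 10
A → B → D → F: max(4, 4, 3) = 4
Smallest bottleneck: 4.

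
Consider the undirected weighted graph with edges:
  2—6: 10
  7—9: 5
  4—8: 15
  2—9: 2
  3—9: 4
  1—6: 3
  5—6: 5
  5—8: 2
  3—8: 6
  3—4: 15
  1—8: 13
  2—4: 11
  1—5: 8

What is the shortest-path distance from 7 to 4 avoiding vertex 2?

24

Paths from 7 to 4 avoiding 2:
7 -> 9 -> 3 -> 4: 5 + 4 + 15 = 24
7 -> 9 -> 3 -> 8 -> 4: 5 + 4 + 6 + 15 = 30
The minimum is 24.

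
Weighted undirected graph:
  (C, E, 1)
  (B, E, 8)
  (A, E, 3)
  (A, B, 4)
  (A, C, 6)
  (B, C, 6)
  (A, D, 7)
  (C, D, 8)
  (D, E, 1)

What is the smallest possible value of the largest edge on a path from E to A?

Some routes from E to A:
E→D→A: max(1, 7) = 7
E→A: max(3) = 3
E→C→B→A: max(1, 6, 4) = 6
E→C→A: max(1, 6) = 6
The minimum achievable maximum is 3.

3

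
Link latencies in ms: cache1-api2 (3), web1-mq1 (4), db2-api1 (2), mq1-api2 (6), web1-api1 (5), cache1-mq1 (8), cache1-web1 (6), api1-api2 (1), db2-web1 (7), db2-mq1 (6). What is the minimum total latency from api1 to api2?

1

Some routes from api1 to api2:
api1 -> db2 -> mq1 -> api2: 2 + 6 + 6 = 14
api1 -> web1 -> cache1 -> api2: 5 + 6 + 3 = 14
api1 -> api2: 1
The minimum is 1 ms.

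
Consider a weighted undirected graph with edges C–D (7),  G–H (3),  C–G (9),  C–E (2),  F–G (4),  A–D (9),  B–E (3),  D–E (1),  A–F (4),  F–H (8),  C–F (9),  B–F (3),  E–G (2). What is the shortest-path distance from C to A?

12

Comparing a few candidate routes:
C → E → B → F → A: 2 + 3 + 3 + 4 = 12
C → E → D → A: 2 + 1 + 9 = 12
C → E → G → F → A: 2 + 2 + 4 + 4 = 12
Shortest: 12.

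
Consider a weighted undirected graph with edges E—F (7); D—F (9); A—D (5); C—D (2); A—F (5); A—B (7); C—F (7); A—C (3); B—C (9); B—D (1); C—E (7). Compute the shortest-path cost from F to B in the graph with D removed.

12

A few of the F→B routes:
F - A - B: 5 + 7 = 12
F - C - B: 7 + 9 = 16
F - A - C - B: 5 + 3 + 9 = 17
The minimum is 12.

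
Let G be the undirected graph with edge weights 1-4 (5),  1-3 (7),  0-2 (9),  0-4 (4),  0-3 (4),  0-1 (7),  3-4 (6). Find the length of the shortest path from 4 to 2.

Some routes from 4 to 2:
4→1→0→2: 5 + 7 + 9 = 21
4→1→3→0→2: 5 + 7 + 4 + 9 = 25
4→3→0→2: 6 + 4 + 9 = 19
4→0→2: 4 + 9 = 13
Shortest: 13.

13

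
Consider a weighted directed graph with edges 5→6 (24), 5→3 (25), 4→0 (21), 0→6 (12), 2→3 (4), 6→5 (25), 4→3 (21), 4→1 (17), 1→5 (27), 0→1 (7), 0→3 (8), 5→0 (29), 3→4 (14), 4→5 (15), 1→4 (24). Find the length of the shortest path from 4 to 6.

Routes from 4 to 6:
4-0-1-5-6: 21 + 7 + 27 + 24 = 79
4-0-6: 21 + 12 = 33
4-1-5-6: 17 + 27 + 24 = 68
4-5-6: 15 + 24 = 39
4-1-5-0-6: 17 + 27 + 29 + 12 = 85
4-5-0-6: 15 + 29 + 12 = 56
Best route has total 33.

33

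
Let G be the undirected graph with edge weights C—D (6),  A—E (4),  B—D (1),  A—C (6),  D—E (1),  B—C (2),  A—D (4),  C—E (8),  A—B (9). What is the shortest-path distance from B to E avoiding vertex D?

Paths from B to E avoiding D:
B→C→E: 2 + 8 = 10
B→C→A→E: 2 + 6 + 4 = 12
B→A→E: 9 + 4 = 13
B→A→C→E: 9 + 6 + 8 = 23
Best route has total 10.

10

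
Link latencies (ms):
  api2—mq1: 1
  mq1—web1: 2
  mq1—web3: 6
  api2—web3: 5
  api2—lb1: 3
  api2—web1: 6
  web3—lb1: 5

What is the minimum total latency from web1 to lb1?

Comparing a few candidate routes:
web1→mq1→api2→web3→lb1: 2 + 1 + 5 + 5 = 13
web1→api2→lb1: 6 + 3 = 9
web1→mq1→api2→lb1: 2 + 1 + 3 = 6
web1→mq1→web3→lb1: 2 + 6 + 5 = 13
Best route has total 6 ms.

6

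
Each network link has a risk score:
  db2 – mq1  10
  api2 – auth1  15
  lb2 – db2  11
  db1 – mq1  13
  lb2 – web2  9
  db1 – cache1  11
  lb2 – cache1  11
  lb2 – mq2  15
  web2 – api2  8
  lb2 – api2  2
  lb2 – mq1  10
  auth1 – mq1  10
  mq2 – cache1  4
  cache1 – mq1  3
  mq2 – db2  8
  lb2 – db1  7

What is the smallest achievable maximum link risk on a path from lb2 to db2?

Checking several routes:
lb2 -> cache1 -> mq2 -> db2: max(11, 4, 8) = 11
lb2 -> db1 -> cache1 -> mq1 -> db2: max(7, 11, 3, 10) = 11
lb2 -> mq1 -> db2: max(10, 10) = 10
lb2 -> cache1 -> mq1 -> db2: max(11, 3, 10) = 11
lb2 -> mq1 -> cache1 -> mq2 -> db2: max(10, 3, 4, 8) = 10
lb2 -> db1 -> cache1 -> mq2 -> db2: max(7, 11, 4, 8) = 11
Smallest bottleneck: 10.

10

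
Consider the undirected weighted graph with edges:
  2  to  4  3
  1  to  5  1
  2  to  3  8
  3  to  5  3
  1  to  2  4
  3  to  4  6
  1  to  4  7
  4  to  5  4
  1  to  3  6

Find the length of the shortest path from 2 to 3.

Comparing a few candidate routes:
2-1-5-3: 4 + 1 + 3 = 8
2-1-3: 4 + 6 = 10
2-4-3: 3 + 6 = 9
2-4-5-1-3: 3 + 4 + 1 + 6 = 14
2-3: 8
2-4-5-3: 3 + 4 + 3 = 10
Shortest: 8.

8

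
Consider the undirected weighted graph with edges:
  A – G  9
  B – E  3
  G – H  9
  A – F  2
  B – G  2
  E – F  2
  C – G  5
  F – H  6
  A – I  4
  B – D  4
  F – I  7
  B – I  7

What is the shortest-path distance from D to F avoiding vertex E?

Some routes from D to F avoiding E:
D - B - G - A - F: 4 + 2 + 9 + 2 = 17
D - B - I - A - F: 4 + 7 + 4 + 2 = 17
D - B - I - F: 4 + 7 + 7 = 18
D - B - G - A - I - F: 4 + 2 + 9 + 4 + 7 = 26
D - B - G - H - F: 4 + 2 + 9 + 6 = 21
Best route has total 17.

17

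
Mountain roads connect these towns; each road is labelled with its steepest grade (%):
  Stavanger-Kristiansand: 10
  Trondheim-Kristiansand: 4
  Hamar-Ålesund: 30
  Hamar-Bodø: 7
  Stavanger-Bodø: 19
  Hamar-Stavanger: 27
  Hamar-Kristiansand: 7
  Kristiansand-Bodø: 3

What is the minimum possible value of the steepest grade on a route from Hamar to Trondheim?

Checking several routes:
Hamar→Bodø→Kristiansand→Trondheim: max(7, 3, 4) = 7
Hamar→Kristiansand→Trondheim: max(7, 4) = 7
Hamar→Bodø→Stavanger→Kristiansand→Trondheim: max(7, 19, 10, 4) = 19
Hamar→Stavanger→Bodø→Kristiansand→Trondheim: max(27, 19, 3, 4) = 27
The minimum achievable maximum is 7%.

7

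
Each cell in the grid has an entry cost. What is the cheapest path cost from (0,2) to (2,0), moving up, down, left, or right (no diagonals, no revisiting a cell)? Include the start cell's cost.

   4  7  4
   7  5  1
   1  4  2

Path (0,2) -> (1,2) -> (2,2) -> (2,1) -> (2,0): 4 + 1 + 2 + 4 + 1 = 12.

12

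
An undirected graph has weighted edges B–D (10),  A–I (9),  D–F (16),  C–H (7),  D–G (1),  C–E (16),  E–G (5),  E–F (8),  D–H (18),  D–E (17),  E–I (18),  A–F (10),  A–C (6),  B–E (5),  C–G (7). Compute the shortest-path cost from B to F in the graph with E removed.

Routes from B to F avoiding E:
B→D→G→C→A→F: 10 + 1 + 7 + 6 + 10 = 34
B→D→F: 10 + 16 = 26
B→D→H→C→A→F: 10 + 18 + 7 + 6 + 10 = 51
The minimum is 26.

26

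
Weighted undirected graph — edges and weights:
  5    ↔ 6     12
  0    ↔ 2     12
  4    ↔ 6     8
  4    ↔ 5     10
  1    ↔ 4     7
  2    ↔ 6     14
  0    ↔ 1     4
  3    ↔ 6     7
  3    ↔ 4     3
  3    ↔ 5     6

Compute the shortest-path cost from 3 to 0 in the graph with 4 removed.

33

Candidate routes:
3-6-2-0: 7 + 14 + 12 = 33
3-5-6-2-0: 6 + 12 + 14 + 12 = 44
Best route has total 33.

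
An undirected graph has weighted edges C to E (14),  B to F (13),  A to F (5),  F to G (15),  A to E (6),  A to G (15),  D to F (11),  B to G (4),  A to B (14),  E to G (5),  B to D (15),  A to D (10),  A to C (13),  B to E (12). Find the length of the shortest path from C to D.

A few of the C→D routes:
C -> E -> A -> D: 14 + 6 + 10 = 30
C -> E -> A -> F -> D: 14 + 6 + 5 + 11 = 36
C -> A -> F -> D: 13 + 5 + 11 = 29
C -> A -> D: 13 + 10 = 23
C -> E -> G -> B -> D: 14 + 5 + 4 + 15 = 38
The minimum is 23.

23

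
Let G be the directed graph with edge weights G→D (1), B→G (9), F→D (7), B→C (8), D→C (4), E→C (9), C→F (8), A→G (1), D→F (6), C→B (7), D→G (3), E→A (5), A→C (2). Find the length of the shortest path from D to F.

Candidate routes:
D → F: 6
D → C → F: 4 + 8 = 12
The minimum is 6.

6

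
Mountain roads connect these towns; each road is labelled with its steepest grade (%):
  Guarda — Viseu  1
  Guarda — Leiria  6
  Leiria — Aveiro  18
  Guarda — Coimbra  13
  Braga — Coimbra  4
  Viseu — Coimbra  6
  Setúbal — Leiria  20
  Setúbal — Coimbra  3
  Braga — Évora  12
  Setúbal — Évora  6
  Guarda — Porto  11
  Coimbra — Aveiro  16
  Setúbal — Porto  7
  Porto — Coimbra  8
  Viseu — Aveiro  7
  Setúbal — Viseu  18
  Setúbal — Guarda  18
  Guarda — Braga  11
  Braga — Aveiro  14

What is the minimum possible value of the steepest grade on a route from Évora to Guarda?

Some routes from Évora to Guarda:
Évora -> Setúbal -> Porto -> Coimbra -> Viseu -> Guarda: max(6, 7, 8, 6, 1) = 8
Évora -> Setúbal -> Porto -> Guarda: max(6, 7, 11) = 11
Évora -> Setúbal -> Coimbra -> Viseu -> Guarda: max(6, 3, 6, 1) = 6
The minimum achievable maximum is 6%.

6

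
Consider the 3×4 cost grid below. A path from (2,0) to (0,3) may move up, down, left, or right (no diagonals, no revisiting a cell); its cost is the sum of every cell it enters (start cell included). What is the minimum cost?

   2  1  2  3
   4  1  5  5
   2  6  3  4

13

Cheapest: [2,0] → [1,0] → [1,1] → [0,1] → [0,2] → [0,3]
  2 + 4 + 1 + 1 + 2 + 3 = 13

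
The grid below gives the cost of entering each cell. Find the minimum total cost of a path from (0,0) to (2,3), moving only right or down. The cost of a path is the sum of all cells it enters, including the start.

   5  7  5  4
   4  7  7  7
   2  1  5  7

24

Take (0,0) → (1,0) → (2,0) → (2,1) → (2,2) → (2,3) for a total of 5 + 4 + 2 + 1 + 5 + 7 = 24.
For comparison, the top-then-right route costs 35.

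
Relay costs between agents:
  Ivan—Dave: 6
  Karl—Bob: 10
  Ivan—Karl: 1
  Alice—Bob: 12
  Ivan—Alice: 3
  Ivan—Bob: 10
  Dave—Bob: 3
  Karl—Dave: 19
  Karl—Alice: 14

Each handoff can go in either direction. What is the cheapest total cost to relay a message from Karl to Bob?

Checking several routes:
Karl→Ivan→Bob: 1 + 10 = 11
Karl→Bob: 10
Karl→Ivan→Alice→Bob: 1 + 3 + 12 = 16
Karl→Ivan→Dave→Bob: 1 + 6 + 3 = 10
The minimum is 10.

10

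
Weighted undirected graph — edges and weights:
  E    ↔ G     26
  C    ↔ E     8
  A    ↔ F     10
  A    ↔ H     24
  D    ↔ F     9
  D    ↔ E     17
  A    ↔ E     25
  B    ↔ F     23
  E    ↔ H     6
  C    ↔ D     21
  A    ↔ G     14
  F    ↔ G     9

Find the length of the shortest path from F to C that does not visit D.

43

Some routes from F to C avoiding D:
F → G → A → E → C: 9 + 14 + 25 + 8 = 56
F → A → H → E → C: 10 + 24 + 6 + 8 = 48
F → G → E → C: 9 + 26 + 8 = 43
F → A → E → C: 10 + 25 + 8 = 43
The minimum is 43.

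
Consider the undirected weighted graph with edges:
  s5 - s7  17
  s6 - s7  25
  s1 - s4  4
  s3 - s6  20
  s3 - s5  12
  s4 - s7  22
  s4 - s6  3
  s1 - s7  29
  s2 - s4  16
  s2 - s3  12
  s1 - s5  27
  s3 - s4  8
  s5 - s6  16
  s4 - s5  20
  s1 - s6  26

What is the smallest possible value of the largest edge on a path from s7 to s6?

17

Some routes from s7 to s6:
s7-s5-s3-s4-s6: max(17, 12, 8, 3) = 17
s7-s5-s6: max(17, 16) = 17
s7-s5-s3-s2-s4-s6: max(17, 12, 12, 16, 3) = 17
s7-s5-s3-s6: max(17, 12, 20) = 20
s7-s5-s4-s6: max(17, 20, 3) = 20
Smallest bottleneck: 17.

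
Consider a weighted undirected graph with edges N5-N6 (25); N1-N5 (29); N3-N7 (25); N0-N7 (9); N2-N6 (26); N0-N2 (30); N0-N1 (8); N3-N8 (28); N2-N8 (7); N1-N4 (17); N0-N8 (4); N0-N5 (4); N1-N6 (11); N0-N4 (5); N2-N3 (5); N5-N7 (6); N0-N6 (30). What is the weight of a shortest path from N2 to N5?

Comparing a few candidate routes:
N2-N3-N7-N5: 5 + 25 + 6 = 36
N2-N0-N5: 30 + 4 = 34
N2-N8-N0-N7-N5: 7 + 4 + 9 + 6 = 26
N2-N8-N0-N5: 7 + 4 + 4 = 15
Best route has total 15.

15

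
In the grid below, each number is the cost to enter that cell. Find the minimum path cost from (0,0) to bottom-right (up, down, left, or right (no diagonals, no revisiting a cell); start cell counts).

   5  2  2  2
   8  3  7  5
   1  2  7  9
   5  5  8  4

29

Take r0c0 -> r0c1 -> r0c2 -> r0c3 -> r1c3 -> r2c3 -> r3c3 for a total of 5 + 2 + 2 + 2 + 5 + 9 + 4 = 29.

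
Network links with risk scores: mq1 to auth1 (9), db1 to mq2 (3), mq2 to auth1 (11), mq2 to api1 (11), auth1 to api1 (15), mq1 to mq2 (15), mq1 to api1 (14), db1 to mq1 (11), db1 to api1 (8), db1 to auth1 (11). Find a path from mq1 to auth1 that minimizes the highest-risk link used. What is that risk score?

9

Some routes from mq1 to auth1:
mq1→db1→auth1: max(11, 11) = 11
mq1→db1→api1→mq2→auth1: max(11, 8, 11, 11) = 11
mq1→db1→mq2→auth1: max(11, 3, 11) = 11
mq1→auth1: max(9) = 9
Smallest bottleneck: 9.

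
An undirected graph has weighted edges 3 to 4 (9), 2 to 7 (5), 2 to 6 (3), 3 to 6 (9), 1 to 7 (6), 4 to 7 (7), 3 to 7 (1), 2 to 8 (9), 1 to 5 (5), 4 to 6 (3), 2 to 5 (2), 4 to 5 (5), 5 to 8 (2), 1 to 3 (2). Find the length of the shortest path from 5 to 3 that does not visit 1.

8

Some routes from 5 to 3 avoiding 1:
5 → 2 → 6 → 3: 2 + 3 + 9 = 14
5 → 4 → 3: 5 + 9 = 14
5 → 2 → 7 → 3: 2 + 5 + 1 = 8
5 → 4 → 7 → 3: 5 + 7 + 1 = 13
Best route has total 8.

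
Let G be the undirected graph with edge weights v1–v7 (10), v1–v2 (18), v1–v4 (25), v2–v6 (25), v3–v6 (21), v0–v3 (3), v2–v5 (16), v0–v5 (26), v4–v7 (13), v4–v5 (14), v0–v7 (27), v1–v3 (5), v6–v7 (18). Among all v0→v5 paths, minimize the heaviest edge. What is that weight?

14

Checking several routes:
v0-v3-v6-v7-v1-v2-v5: max(3, 21, 18, 10, 18, 16) = 21
v0-v3-v6-v7-v4-v1-v2-v5: max(3, 21, 18, 13, 25, 18, 16) = 25
v0-v3-v1-v7-v4-v5: max(3, 5, 10, 13, 14) = 14
v0-v3-v1-v2-v5: max(3, 5, 18, 16) = 18
v0-v3-v6-v7-v4-v5: max(3, 21, 18, 13, 14) = 21
Smallest bottleneck: 14.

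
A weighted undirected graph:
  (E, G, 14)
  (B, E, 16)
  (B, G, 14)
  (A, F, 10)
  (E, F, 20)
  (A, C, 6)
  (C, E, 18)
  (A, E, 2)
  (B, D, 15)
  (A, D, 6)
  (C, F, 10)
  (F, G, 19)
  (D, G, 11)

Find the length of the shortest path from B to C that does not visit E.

27

Some routes from B to C avoiding E:
B→G→F→A→C: 14 + 19 + 10 + 6 = 49
B→G→D→A→C: 14 + 11 + 6 + 6 = 37
B→G→F→C: 14 + 19 + 10 = 43
B→D→A→C: 15 + 6 + 6 = 27
B→G→D→A→F→C: 14 + 11 + 6 + 10 + 10 = 51
B→D→A→F→C: 15 + 6 + 10 + 10 = 41
Best route has total 27.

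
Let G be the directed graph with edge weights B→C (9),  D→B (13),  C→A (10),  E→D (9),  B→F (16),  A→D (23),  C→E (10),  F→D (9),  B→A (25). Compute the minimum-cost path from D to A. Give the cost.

32

Paths from D to A:
D - B - A: 13 + 25 = 38
D - B - C - A: 13 + 9 + 10 = 32
The minimum is 32.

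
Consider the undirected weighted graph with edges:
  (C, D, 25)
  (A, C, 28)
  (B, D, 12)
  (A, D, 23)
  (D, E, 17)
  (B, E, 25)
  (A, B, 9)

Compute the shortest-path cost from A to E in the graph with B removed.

Paths from A to E avoiding B:
A→C→D→E: 28 + 25 + 17 = 70
A→D→E: 23 + 17 = 40
The minimum is 40.

40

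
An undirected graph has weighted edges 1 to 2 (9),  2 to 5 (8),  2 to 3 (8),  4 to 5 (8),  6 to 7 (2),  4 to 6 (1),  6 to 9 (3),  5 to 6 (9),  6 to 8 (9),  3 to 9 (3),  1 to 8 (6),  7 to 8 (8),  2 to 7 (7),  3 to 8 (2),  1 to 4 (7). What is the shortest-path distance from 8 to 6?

8

A few of the 8→6 routes:
8-6: 9
8-7-6: 8 + 2 = 10
8-3-9-6: 2 + 3 + 3 = 8
Shortest: 8.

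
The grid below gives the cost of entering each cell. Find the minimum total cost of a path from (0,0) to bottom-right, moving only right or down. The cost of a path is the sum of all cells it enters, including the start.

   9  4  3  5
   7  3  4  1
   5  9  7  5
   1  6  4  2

Take [0,0]→[0,1]→[0,2]→[1,2]→[1,3]→[2,3]→[3,3] for a total of 9 + 4 + 3 + 4 + 1 + 5 + 2 = 28.
(Top row then right column would cost 29.)

28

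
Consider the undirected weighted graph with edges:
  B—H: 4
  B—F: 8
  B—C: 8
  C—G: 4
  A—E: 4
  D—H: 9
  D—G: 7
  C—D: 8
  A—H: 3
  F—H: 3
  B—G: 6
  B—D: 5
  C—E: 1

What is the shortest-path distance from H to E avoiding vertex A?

Some routes from H to E avoiding A:
H-B-C-E: 4 + 8 + 1 = 13
H-D-C-E: 9 + 8 + 1 = 18
H-B-D-C-E: 4 + 5 + 8 + 1 = 18
H-B-G-C-E: 4 + 6 + 4 + 1 = 15
Shortest: 13.

13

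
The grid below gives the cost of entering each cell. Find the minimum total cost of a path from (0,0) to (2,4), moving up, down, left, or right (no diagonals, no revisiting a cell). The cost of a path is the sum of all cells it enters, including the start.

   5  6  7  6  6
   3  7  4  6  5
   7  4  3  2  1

25

Path (0,0) -> (1,0) -> (1,1) -> (1,2) -> (2,2) -> (2,3) -> (2,4): 5 + 3 + 7 + 4 + 3 + 2 + 1 = 25.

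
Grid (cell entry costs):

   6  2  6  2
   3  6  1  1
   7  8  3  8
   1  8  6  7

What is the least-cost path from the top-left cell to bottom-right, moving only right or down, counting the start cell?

31

Path [0,0] → [0,1] → [0,2] → [1,2] → [1,3] → [2,3] → [3,3]: 6 + 2 + 6 + 1 + 1 + 8 + 7 = 31.
For comparison, the top-then-right route costs 32.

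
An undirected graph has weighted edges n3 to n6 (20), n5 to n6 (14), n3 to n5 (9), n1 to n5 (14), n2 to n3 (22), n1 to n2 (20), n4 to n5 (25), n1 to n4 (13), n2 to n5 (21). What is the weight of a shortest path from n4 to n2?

33

Some routes from n4 to n2:
n4 → n1 → n5 → n2: 13 + 14 + 21 = 48
n4 → n5 → n3 → n2: 25 + 9 + 22 = 56
n4 → n1 → n2: 13 + 20 = 33
n4 → n1 → n5 → n3 → n2: 13 + 14 + 9 + 22 = 58
n4 → n5 → n2: 25 + 21 = 46
Shortest: 33.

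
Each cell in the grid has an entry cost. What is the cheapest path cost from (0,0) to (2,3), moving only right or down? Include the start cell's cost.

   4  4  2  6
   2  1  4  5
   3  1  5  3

Best path: [0,0] -> [1,0] -> [1,1] -> [2,1] -> [2,2] -> [2,3]
Cost: 4 + 2 + 1 + 1 + 5 + 3 = 16
(Top row then right column would cost 24.)

16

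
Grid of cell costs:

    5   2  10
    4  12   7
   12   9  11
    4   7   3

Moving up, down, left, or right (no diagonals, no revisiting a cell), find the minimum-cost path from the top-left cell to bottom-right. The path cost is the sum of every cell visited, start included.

35

Cheapest: [0,0] [1,0] [2,0] [3,0] [3,1] [3,2]
  5 + 4 + 12 + 4 + 7 + 3 = 35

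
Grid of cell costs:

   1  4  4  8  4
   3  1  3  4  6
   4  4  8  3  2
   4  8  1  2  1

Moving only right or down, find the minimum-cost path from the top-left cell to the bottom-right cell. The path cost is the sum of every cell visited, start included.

18

Path (0,0)→(1,0)→(1,1)→(1,2)→(1,3)→(2,3)→(2,4)→(3,4): 1 + 3 + 1 + 3 + 4 + 3 + 2 + 1 = 18.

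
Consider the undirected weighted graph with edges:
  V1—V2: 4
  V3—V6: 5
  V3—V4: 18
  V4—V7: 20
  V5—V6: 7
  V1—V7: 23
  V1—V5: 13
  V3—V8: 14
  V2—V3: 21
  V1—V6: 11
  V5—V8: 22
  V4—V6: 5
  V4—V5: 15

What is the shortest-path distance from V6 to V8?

A few of the V6→V8 routes:
V6→V4→V5→V8: 5 + 15 + 22 = 42
V6→V3→V8: 5 + 14 = 19
V6→V5→V8: 7 + 22 = 29
V6→V4→V3→V8: 5 + 18 + 14 = 37
Best route has total 19.

19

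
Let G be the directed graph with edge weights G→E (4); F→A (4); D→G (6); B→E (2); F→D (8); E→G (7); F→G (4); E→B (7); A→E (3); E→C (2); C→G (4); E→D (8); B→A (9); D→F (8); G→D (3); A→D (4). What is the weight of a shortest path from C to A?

Routes from C to A:
C→G→E→D→F→A: 4 + 4 + 8 + 8 + 4 = 28
C→G→D→F→A: 4 + 3 + 8 + 4 = 19
C→G→E→B→A: 4 + 4 + 7 + 9 = 24
Best route has total 19.

19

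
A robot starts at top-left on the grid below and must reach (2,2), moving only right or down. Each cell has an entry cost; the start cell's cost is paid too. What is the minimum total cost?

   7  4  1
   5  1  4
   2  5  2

18

Cheapest: r0c0 r0c1 r0c2 r1c2 r2c2
  7 + 4 + 1 + 4 + 2 = 18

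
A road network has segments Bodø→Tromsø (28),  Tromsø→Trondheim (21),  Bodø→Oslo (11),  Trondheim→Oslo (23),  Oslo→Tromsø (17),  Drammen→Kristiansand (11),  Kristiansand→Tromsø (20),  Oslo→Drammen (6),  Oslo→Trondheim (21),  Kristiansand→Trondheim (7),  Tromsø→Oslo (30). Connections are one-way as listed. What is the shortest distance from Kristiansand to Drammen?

36

Routes from Kristiansand to Drammen:
Kristiansand-Trondheim-Oslo-Drammen: 7 + 23 + 6 = 36
Kristiansand-Tromsø-Trondheim-Oslo-Drammen: 20 + 21 + 23 + 6 = 70
Kristiansand-Tromsø-Oslo-Drammen: 20 + 30 + 6 = 56
Best route has total 36 km.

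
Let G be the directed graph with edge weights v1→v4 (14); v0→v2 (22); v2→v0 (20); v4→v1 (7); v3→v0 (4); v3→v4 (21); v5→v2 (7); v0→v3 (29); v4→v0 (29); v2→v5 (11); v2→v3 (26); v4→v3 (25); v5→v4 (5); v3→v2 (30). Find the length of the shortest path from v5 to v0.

Some routes from v5 to v0:
v5→v4→v3→v2→v0: 5 + 25 + 30 + 20 = 80
v5→v4→v0: 5 + 29 = 34
v5→v2→v3→v0: 7 + 26 + 4 = 37
v5→v4→v3→v0: 5 + 25 + 4 = 34
v5→v2→v0: 7 + 20 = 27
The minimum is 27.

27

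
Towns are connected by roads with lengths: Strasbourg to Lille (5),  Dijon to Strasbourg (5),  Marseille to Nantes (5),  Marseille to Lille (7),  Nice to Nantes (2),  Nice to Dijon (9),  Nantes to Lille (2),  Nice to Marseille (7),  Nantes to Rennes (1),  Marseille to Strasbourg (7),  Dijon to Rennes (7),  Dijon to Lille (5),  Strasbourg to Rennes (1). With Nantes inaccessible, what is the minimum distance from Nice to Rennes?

Some routes from Nice to Rennes avoiding Nantes:
Nice -> Dijon -> Lille -> Strasbourg -> Rennes: 9 + 5 + 5 + 1 = 20
Nice -> Marseille -> Lille -> Strasbourg -> Rennes: 7 + 7 + 5 + 1 = 20
Nice -> Marseille -> Lille -> Dijon -> Strasbourg -> Rennes: 7 + 7 + 5 + 5 + 1 = 25
Nice -> Marseille -> Strasbourg -> Rennes: 7 + 7 + 1 = 15
Nice -> Dijon -> Strasbourg -> Rennes: 9 + 5 + 1 = 15
Nice -> Dijon -> Rennes: 9 + 7 = 16
Shortest: 15.

15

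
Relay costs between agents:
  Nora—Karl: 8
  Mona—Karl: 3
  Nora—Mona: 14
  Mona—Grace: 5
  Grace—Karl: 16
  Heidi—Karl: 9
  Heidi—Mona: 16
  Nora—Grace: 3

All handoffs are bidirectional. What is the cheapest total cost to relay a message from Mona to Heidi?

12

A few of the Mona→Heidi routes:
Mona - Heidi: 16
Mona - Grace - Nora - Karl - Heidi: 5 + 3 + 8 + 9 = 25
Mona - Karl - Heidi: 3 + 9 = 12
Shortest: 12.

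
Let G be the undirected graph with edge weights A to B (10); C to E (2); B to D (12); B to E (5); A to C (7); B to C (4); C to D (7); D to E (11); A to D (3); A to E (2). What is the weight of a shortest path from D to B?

Comparing a few candidate routes:
D -> A -> E -> C -> B: 3 + 2 + 2 + 4 = 11
D -> C -> B: 7 + 4 = 11
D -> A -> E -> B: 3 + 2 + 5 = 10
Shortest: 10.

10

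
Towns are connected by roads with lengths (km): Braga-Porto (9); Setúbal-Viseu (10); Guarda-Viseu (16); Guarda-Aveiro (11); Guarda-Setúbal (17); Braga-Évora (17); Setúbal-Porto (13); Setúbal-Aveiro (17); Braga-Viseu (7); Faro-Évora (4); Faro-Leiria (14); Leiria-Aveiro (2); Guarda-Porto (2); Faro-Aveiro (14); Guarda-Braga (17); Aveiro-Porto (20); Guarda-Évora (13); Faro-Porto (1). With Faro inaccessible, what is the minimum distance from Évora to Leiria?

26

A few of the Évora→Leiria routes:
Évora-Braga-Guarda-Aveiro-Leiria: 17 + 17 + 11 + 2 = 47
Évora-Guarda-Porto-Aveiro-Leiria: 13 + 2 + 20 + 2 = 37
Évora-Guarda-Aveiro-Leiria: 13 + 11 + 2 = 26
Évora-Braga-Porto-Guarda-Aveiro-Leiria: 17 + 9 + 2 + 11 + 2 = 41
Best route has total 26 km.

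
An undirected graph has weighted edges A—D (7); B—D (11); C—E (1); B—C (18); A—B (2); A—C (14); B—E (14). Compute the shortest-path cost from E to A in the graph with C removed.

16

Candidate routes:
E→B→D→A: 14 + 11 + 7 = 32
E→B→A: 14 + 2 = 16
Shortest: 16.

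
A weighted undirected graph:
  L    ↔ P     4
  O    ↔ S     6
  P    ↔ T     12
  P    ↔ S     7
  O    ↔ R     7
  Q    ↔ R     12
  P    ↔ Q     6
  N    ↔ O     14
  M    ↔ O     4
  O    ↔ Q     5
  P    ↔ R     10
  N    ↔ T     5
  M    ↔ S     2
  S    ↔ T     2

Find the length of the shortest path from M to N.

9

A few of the M→N routes:
M → S → O → N: 2 + 6 + 14 = 22
M → O → S → T → N: 4 + 6 + 2 + 5 = 17
M → O → N: 4 + 14 = 18
M → S → T → N: 2 + 2 + 5 = 9
The minimum is 9.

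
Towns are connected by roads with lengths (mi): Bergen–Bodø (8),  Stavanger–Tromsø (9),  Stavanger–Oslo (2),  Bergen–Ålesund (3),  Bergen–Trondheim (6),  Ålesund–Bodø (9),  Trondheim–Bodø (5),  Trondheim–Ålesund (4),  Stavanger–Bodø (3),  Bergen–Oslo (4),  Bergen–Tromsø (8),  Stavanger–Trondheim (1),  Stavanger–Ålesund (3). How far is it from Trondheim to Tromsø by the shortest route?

10

Some routes from Trondheim to Tromsø:
Trondheim → Stavanger → Oslo → Bergen → Tromsø: 1 + 2 + 4 + 8 = 15
Trondheim → Stavanger → Tromsø: 1 + 9 = 10
Trondheim → Bergen → Tromsø: 6 + 8 = 14
Best route has total 10 mi.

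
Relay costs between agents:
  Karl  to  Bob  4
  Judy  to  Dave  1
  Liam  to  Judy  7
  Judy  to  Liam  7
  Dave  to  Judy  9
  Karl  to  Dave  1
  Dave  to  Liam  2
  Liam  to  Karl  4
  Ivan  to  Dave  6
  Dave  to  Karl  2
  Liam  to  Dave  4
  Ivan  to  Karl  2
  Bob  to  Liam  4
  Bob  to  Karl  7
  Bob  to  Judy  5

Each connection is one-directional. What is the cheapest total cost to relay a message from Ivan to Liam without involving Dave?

Paths from Ivan to Liam avoiding Dave:
Ivan -> Karl -> Bob -> Judy -> Liam: 2 + 4 + 5 + 7 = 18
Ivan -> Karl -> Bob -> Liam: 2 + 4 + 4 = 10
Best route has total 10.

10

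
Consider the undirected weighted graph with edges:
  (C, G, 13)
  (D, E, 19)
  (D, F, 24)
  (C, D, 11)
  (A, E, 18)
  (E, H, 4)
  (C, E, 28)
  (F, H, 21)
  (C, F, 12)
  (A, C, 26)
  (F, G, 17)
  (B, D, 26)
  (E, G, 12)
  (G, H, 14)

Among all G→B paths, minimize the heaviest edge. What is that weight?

Comparing a few candidate routes:
G -> F -> C -> A -> E -> D -> B: max(17, 12, 26, 18, 19, 26) = 26
G -> F -> C -> D -> B: max(17, 12, 11, 26) = 26
G -> F -> H -> E -> D -> B: max(17, 21, 4, 19, 26) = 26
G -> F -> H -> E -> A -> C -> D -> B: max(17, 21, 4, 18, 26, 11, 26) = 26
The minimum achievable maximum is 26.

26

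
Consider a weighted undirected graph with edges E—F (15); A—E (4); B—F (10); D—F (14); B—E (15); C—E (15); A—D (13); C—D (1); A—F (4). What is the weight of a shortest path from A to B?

14

Comparing a few candidate routes:
A - F - B: 4 + 10 = 14
A - E - B: 4 + 15 = 19
A - D - F - B: 13 + 14 + 10 = 37
A - F - E - B: 4 + 15 + 15 = 34
A - E - F - B: 4 + 15 + 10 = 29
Shortest: 14.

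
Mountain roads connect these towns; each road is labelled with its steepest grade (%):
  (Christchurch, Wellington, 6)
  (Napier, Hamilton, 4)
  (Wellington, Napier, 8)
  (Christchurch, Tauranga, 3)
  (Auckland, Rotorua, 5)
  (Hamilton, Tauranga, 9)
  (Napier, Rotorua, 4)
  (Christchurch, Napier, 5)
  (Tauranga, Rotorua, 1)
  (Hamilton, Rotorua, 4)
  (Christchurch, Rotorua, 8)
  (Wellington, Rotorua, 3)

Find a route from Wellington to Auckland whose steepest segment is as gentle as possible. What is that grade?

5

A few of the Wellington→Auckland routes:
Wellington→Christchurch→Napier→Rotorua→Auckland: max(6, 5, 4, 5) = 6
Wellington→Napier→Hamilton→Rotorua→Auckland: max(8, 4, 4, 5) = 8
Wellington→Napier→Rotorua→Auckland: max(8, 4, 5) = 8
Wellington→Christchurch→Tauranga→Rotorua→Auckland: max(6, 3, 1, 5) = 6
Wellington→Christchurch→Napier→Hamilton→Rotorua→Auckland: max(6, 5, 4, 4, 5) = 6
Wellington→Rotorua→Auckland: max(3, 5) = 5
Smallest bottleneck: 5%.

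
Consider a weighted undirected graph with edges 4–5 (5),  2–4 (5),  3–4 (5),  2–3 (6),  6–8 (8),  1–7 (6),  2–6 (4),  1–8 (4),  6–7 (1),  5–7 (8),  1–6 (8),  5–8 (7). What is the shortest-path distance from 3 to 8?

17

Comparing a few candidate routes:
3 -> 4 -> 5 -> 8: 5 + 5 + 7 = 17
3 -> 4 -> 2 -> 6 -> 8: 5 + 5 + 4 + 8 = 22
3 -> 2 -> 6 -> 8: 6 + 4 + 8 = 18
3 -> 2 -> 6 -> 1 -> 8: 6 + 4 + 8 + 4 = 22
3 -> 2 -> 6 -> 7 -> 1 -> 8: 6 + 4 + 1 + 6 + 4 = 21
Shortest: 17.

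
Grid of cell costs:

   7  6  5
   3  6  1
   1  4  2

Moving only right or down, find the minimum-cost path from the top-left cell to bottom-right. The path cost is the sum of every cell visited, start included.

17

One optimal route is (0,0)→(1,0)→(2,0)→(2,1)→(2,2).
Its cost is 7 + 3 + 1 + 4 + 2 = 17.
(Top row then right column would cost 21.)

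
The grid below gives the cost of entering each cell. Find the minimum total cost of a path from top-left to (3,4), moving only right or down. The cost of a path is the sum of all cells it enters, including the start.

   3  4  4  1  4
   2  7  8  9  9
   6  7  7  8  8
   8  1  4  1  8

Take [0,0] [1,0] [2,0] [2,1] [3,1] [3,2] [3,3] [3,4] for a total of 3 + 2 + 6 + 7 + 1 + 4 + 1 + 8 = 32.
(Top row then right column would cost 41.)

32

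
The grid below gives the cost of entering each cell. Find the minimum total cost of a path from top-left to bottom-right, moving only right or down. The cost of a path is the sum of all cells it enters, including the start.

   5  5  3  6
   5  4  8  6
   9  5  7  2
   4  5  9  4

31

Cheapest: [0,0] [0,1] [0,2] [0,3] [1,3] [2,3] [3,3]
  5 + 5 + 3 + 6 + 6 + 2 + 4 = 31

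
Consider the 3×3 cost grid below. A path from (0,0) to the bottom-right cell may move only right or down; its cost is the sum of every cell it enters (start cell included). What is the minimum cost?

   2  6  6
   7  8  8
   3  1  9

Path r0c0 r1c0 r2c0 r2c1 r2c2: 2 + 7 + 3 + 1 + 9 = 22.

22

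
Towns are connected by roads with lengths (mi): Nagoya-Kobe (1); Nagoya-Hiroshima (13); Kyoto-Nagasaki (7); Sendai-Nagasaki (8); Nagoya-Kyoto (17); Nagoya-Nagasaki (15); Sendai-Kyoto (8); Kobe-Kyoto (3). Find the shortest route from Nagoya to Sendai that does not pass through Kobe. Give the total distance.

Candidate routes:
Nagoya - Nagasaki - Sendai: 15 + 8 = 23
Nagoya - Nagasaki - Kyoto - Sendai: 15 + 7 + 8 = 30
Nagoya - Kyoto - Nagasaki - Sendai: 17 + 7 + 8 = 32
Nagoya - Kyoto - Sendai: 17 + 8 = 25
The minimum is 23 mi.

23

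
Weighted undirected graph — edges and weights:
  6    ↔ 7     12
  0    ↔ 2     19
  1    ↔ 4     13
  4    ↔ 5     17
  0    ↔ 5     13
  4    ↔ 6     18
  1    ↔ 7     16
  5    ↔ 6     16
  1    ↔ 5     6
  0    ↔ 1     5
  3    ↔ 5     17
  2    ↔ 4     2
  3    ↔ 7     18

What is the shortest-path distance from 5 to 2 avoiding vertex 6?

A few of the 5→2 routes:
5 → 1 → 4 → 2: 6 + 13 + 2 = 21
5 → 4 → 1 → 0 → 2: 17 + 13 + 5 + 19 = 54
5 → 0 → 2: 13 + 19 = 32
5 → 4 → 2: 17 + 2 = 19
5 → 1 → 0 → 2: 6 + 5 + 19 = 30
5 → 0 → 1 → 4 → 2: 13 + 5 + 13 + 2 = 33
Shortest: 19.

19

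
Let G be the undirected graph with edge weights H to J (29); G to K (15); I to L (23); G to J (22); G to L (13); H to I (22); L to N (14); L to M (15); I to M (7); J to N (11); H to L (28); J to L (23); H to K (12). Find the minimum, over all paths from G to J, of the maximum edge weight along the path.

14

A few of the G→J routes:
G→K→H→I→L→N→J: max(15, 12, 22, 23, 14, 11) = 23
G→K→H→I→M→L→N→J: max(15, 12, 22, 7, 15, 14, 11) = 22
G→J: max(22) = 22
G→L→N→J: max(13, 14, 11) = 14
G→K→H→I→L→J: max(15, 12, 22, 23, 23) = 23
G→L→J: max(13, 23) = 23
The minimum achievable maximum is 14.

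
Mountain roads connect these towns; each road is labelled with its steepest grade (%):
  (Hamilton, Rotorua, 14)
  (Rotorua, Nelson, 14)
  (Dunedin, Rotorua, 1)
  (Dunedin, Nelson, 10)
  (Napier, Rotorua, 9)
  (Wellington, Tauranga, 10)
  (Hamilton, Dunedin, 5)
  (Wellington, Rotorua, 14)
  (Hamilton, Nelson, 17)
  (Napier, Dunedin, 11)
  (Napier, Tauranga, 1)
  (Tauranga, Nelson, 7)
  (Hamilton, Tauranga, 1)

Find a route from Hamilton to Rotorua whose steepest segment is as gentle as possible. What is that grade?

A few of the Hamilton→Rotorua routes:
Hamilton -> Tauranga -> Napier -> Dunedin -> Rotorua: max(1, 1, 11, 1) = 11
Hamilton -> Tauranga -> Nelson -> Dunedin -> Rotorua: max(1, 7, 10, 1) = 10
Hamilton -> Dunedin -> Nelson -> Tauranga -> Napier -> Rotorua: max(5, 10, 7, 1, 9) = 10
Hamilton -> Tauranga -> Nelson -> Dunedin -> Napier -> Rotorua: max(1, 7, 10, 11, 9) = 11
Hamilton -> Tauranga -> Napier -> Rotorua: max(1, 1, 9) = 9
Hamilton -> Dunedin -> Rotorua: max(5, 1) = 5
The minimum achievable maximum is 5%.

5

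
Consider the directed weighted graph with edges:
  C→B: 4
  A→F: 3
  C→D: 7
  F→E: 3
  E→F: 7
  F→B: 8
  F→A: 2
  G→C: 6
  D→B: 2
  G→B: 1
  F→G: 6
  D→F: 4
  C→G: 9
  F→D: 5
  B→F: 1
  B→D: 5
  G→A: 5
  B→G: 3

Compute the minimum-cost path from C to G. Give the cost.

A few of the C→G routes:
C→B→F→G: 4 + 1 + 6 = 11
C→D→B→G: 7 + 2 + 3 = 12
C→B→G: 4 + 3 = 7
C→G: 9
Shortest: 7.

7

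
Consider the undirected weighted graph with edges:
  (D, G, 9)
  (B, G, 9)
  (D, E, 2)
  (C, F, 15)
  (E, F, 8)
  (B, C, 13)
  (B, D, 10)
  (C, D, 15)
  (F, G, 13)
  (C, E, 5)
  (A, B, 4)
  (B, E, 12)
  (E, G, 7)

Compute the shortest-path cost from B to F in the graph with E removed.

22

Comparing a few candidate routes:
B-D-C-F: 10 + 15 + 15 = 40
B-C-F: 13 + 15 = 28
B-G-F: 9 + 13 = 22
B-D-G-F: 10 + 9 + 13 = 32
Best route has total 22.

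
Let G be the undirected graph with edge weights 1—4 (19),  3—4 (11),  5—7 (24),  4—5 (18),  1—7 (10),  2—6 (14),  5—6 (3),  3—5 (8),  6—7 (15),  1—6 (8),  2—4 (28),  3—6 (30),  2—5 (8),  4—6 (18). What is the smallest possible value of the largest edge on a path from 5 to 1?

Some routes from 5 to 1:
5 → 6 → 1: max(3, 8) = 8
5 → 2 → 6 → 1: max(8, 14, 8) = 14
5 → 2 → 6 → 7 → 1: max(8, 14, 15, 10) = 15
Best route has worst link 8.

8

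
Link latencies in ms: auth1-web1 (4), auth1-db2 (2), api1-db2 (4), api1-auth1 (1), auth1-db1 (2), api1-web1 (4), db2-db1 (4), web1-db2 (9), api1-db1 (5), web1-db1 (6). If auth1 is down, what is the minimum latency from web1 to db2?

A few of the web1→db2 routes:
web1-api1-db2: 4 + 4 = 8
web1-db1-db2: 6 + 4 = 10
web1-db2: 9
The minimum is 8 ms.

8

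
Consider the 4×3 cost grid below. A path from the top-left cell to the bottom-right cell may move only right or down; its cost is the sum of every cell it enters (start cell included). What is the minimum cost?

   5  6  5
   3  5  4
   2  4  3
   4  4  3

One optimal route is r0c0 r1c0 r2c0 r2c1 r2c2 r3c2.
Its cost is 5 + 3 + 2 + 4 + 3 + 3 = 20.

20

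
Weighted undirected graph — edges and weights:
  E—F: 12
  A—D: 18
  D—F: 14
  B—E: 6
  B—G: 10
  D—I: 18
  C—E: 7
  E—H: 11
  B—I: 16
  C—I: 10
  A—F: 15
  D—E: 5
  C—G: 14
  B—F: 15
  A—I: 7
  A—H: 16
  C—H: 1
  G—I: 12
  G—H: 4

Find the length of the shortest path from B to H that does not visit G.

Comparing a few candidate routes:
B → E → H: 6 + 11 = 17
B → F → E → H: 15 + 12 + 11 = 38
B → F → E → C → H: 15 + 12 + 7 + 1 = 35
B → I → A → H: 16 + 7 + 16 = 39
B → I → C → H: 16 + 10 + 1 = 27
B → E → C → H: 6 + 7 + 1 = 14
Best route has total 14.

14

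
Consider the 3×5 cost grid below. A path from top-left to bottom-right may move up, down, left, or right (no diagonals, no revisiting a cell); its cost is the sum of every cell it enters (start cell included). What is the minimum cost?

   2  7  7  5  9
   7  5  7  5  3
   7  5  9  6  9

One optimal route is [0,0] → [0,1] → [0,2] → [0,3] → [1,3] → [1,4] → [2,4].
Its cost is 2 + 7 + 7 + 5 + 5 + 3 + 9 = 38.

38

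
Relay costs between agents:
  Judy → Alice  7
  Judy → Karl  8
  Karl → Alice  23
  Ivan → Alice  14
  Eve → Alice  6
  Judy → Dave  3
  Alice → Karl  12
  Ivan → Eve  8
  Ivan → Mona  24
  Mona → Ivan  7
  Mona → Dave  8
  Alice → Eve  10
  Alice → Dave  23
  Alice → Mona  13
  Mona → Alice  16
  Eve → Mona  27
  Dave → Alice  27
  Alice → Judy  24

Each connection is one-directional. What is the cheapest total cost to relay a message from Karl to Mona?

Paths from Karl to Mona:
Karl -> Alice -> Mona: 23 + 13 = 36
Karl -> Alice -> Eve -> Mona: 23 + 10 + 27 = 60
Shortest: 36.

36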